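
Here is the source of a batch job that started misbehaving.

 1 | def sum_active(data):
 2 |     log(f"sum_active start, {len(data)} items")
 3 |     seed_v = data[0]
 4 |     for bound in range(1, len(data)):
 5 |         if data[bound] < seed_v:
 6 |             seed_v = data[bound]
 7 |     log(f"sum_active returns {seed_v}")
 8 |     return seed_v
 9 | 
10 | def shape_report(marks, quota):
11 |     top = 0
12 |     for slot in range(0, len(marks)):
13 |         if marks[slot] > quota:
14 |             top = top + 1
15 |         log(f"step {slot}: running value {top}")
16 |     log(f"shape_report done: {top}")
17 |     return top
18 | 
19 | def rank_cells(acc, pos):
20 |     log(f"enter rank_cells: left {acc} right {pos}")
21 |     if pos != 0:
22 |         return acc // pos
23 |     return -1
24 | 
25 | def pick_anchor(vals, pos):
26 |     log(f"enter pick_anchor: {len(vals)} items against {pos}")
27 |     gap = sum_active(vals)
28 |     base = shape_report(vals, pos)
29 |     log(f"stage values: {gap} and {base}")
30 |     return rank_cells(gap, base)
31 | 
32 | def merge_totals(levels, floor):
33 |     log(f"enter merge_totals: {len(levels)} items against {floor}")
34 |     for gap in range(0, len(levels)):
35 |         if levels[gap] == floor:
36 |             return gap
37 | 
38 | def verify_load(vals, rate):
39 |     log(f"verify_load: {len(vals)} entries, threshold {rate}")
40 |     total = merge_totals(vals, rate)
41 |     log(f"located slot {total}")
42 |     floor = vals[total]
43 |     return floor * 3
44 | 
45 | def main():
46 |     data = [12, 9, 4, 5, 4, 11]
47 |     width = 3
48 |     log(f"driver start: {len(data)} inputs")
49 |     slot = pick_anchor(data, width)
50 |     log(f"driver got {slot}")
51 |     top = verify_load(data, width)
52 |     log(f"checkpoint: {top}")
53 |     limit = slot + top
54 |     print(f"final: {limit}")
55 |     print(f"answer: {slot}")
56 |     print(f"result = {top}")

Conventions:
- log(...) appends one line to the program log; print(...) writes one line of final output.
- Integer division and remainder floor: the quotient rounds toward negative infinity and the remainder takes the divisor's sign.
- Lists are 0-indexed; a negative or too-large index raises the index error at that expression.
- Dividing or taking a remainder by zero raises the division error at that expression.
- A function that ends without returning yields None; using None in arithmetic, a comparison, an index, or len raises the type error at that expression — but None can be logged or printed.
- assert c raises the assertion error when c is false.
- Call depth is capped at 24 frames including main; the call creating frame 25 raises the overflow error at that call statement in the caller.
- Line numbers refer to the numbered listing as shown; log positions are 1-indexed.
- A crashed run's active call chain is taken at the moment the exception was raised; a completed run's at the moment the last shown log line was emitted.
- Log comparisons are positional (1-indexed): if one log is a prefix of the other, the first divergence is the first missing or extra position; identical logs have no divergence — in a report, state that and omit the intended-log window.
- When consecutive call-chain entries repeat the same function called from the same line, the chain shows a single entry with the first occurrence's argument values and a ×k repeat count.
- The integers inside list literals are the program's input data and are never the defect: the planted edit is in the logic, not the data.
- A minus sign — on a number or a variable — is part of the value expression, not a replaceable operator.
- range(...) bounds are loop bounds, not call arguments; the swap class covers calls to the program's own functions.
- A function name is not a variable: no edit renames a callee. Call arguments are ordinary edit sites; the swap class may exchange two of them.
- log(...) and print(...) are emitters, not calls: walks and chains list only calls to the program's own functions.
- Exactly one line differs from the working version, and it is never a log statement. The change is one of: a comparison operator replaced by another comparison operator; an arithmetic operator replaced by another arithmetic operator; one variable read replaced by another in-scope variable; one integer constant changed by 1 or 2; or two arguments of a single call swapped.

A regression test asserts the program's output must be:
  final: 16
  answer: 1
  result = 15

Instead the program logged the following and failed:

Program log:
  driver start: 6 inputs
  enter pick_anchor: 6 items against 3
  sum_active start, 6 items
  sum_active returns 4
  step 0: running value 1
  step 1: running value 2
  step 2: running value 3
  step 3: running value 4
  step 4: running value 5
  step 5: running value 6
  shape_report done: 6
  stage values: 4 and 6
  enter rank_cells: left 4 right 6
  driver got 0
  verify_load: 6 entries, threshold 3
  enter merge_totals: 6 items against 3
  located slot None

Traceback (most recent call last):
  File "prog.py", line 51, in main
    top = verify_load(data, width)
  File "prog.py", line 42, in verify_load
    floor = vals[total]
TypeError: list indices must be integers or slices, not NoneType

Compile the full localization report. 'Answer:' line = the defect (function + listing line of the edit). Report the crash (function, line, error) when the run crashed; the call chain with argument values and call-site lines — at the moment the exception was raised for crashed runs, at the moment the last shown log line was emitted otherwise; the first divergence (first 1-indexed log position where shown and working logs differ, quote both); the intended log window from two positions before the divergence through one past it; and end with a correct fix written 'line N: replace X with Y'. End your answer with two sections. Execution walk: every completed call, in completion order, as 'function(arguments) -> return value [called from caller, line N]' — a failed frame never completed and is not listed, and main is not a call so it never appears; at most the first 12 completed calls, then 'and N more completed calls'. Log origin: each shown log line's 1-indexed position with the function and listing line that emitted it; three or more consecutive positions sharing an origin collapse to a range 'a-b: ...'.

Answer: the defect is in main at line 47.
Key observation: Everything matches until log position 2, which reads 'enter pick_anchor: 6 items against 3' in place of 'enter pick_anchor: 6 items against 5'.
Crash: verify_load, line 42, TypeError.
Call chain: main -> verify_load([12, 9, 4, 5, 4, 11], 3) (called at line 51).
First divergence: position 2 — shown 'enter pick_anchor: 6 items against 3', intended 'enter pick_anchor: 6 items against 5'.
Intended log window:
  1: driver start: 6 inputs
  2: enter pick_anchor: 6 items against 5
  3: sum_active start, 6 items
Execution walk:
  sum_active([12, 9, 4, 5, 4, 11]) -> 4  [called from pick_anchor, line 27]
  shape_report([12, 9, 4, 5, 4, 11], 3) -> 6  [called from pick_anchor, line 28]
  rank_cells(4, 6) -> 0  [called from pick_anchor, line 30]
  pick_anchor([12, 9, 4, 5, 4, 11], 3) -> 0  [called from main, line 49]
  merge_totals([12, 9, 4, 5, 4, 11], 3) -> None  [called from verify_load, line 40]
Log origin:
  1: from main, line 48
  2: from pick_anchor, line 26
  3: from sum_active, line 2
  4: from sum_active, line 7
  5-10: from shape_report, line 15
  11: from shape_report, line 16
  12: from pick_anchor, line 29
  13: from rank_cells, line 20
  14: from main, line 50
  15: from verify_load, line 39
  16: from merge_totals, line 33
  17: from verify_load, line 41
A correct fix: line 47: replace `3` with `5`.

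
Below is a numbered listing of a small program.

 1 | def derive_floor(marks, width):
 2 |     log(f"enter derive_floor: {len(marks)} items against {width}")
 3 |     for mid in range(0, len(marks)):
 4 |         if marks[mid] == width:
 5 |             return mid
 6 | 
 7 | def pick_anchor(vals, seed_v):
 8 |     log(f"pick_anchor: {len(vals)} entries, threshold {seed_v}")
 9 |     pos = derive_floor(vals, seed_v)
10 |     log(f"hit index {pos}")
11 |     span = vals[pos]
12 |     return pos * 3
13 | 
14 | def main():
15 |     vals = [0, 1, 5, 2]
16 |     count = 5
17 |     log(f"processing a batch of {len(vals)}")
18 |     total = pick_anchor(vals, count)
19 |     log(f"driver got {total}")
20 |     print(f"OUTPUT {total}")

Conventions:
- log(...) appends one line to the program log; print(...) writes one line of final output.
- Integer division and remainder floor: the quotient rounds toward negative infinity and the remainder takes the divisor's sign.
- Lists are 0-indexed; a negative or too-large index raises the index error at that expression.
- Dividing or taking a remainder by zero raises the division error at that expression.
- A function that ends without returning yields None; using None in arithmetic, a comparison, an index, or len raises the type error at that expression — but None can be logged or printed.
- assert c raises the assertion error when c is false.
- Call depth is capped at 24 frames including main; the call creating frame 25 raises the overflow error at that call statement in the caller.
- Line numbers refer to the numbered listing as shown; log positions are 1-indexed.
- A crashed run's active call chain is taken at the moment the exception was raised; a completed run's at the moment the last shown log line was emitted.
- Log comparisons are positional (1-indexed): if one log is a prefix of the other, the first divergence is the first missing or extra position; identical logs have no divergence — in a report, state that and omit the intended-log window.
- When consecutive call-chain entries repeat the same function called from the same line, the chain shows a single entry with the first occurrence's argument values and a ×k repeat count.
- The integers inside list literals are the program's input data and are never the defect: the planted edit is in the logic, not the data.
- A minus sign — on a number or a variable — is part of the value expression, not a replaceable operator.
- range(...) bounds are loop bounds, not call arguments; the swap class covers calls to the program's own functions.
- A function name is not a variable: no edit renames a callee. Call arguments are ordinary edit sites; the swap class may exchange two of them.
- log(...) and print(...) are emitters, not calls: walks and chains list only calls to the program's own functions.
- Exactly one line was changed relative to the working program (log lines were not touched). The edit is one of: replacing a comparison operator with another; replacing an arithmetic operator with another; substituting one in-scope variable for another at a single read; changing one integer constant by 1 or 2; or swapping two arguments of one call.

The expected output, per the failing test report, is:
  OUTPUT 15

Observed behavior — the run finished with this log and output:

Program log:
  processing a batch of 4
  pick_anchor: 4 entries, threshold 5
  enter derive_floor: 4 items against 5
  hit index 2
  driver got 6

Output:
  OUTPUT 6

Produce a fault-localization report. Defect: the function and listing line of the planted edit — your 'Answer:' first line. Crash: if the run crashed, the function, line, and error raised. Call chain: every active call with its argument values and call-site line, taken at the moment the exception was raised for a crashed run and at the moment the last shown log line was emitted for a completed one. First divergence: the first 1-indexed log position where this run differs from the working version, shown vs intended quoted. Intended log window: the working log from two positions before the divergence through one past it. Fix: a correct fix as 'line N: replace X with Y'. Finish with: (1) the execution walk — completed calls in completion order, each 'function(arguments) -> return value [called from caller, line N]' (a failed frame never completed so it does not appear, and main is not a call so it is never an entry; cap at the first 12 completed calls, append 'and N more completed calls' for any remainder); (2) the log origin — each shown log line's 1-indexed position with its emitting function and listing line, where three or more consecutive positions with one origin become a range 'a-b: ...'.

Answer: the defect is in pick_anchor at line 12.
Key observation: Everything matches until log position 5, which reads 'driver got 6' in place of 'driver got 15'.
Call chain: main.
First divergence: at position 5 the run shows 'driver got 6' where the working version logs 'driver got 15'.
Intended log window:
  3: enter derive_floor: 4 items against 5
  4: hit index 2
  5: driver got 15
Execution walk:
  derive_floor([0, 1, 5, 2], 5) -> 2  [called from pick_anchor, line 9]
  pick_anchor([0, 1, 5, 2], 5) -> 6  [called from main, line 18]
Log origins:
  1: emitted by main (line 17)
  2: emitted by pick_anchor (line 8)
  3: emitted by derive_floor (line 2)
  4: emitted by pick_anchor (line 10)
  5: emitted by main (line 19)
A correct fix: line 12: replace `pos` with `span`.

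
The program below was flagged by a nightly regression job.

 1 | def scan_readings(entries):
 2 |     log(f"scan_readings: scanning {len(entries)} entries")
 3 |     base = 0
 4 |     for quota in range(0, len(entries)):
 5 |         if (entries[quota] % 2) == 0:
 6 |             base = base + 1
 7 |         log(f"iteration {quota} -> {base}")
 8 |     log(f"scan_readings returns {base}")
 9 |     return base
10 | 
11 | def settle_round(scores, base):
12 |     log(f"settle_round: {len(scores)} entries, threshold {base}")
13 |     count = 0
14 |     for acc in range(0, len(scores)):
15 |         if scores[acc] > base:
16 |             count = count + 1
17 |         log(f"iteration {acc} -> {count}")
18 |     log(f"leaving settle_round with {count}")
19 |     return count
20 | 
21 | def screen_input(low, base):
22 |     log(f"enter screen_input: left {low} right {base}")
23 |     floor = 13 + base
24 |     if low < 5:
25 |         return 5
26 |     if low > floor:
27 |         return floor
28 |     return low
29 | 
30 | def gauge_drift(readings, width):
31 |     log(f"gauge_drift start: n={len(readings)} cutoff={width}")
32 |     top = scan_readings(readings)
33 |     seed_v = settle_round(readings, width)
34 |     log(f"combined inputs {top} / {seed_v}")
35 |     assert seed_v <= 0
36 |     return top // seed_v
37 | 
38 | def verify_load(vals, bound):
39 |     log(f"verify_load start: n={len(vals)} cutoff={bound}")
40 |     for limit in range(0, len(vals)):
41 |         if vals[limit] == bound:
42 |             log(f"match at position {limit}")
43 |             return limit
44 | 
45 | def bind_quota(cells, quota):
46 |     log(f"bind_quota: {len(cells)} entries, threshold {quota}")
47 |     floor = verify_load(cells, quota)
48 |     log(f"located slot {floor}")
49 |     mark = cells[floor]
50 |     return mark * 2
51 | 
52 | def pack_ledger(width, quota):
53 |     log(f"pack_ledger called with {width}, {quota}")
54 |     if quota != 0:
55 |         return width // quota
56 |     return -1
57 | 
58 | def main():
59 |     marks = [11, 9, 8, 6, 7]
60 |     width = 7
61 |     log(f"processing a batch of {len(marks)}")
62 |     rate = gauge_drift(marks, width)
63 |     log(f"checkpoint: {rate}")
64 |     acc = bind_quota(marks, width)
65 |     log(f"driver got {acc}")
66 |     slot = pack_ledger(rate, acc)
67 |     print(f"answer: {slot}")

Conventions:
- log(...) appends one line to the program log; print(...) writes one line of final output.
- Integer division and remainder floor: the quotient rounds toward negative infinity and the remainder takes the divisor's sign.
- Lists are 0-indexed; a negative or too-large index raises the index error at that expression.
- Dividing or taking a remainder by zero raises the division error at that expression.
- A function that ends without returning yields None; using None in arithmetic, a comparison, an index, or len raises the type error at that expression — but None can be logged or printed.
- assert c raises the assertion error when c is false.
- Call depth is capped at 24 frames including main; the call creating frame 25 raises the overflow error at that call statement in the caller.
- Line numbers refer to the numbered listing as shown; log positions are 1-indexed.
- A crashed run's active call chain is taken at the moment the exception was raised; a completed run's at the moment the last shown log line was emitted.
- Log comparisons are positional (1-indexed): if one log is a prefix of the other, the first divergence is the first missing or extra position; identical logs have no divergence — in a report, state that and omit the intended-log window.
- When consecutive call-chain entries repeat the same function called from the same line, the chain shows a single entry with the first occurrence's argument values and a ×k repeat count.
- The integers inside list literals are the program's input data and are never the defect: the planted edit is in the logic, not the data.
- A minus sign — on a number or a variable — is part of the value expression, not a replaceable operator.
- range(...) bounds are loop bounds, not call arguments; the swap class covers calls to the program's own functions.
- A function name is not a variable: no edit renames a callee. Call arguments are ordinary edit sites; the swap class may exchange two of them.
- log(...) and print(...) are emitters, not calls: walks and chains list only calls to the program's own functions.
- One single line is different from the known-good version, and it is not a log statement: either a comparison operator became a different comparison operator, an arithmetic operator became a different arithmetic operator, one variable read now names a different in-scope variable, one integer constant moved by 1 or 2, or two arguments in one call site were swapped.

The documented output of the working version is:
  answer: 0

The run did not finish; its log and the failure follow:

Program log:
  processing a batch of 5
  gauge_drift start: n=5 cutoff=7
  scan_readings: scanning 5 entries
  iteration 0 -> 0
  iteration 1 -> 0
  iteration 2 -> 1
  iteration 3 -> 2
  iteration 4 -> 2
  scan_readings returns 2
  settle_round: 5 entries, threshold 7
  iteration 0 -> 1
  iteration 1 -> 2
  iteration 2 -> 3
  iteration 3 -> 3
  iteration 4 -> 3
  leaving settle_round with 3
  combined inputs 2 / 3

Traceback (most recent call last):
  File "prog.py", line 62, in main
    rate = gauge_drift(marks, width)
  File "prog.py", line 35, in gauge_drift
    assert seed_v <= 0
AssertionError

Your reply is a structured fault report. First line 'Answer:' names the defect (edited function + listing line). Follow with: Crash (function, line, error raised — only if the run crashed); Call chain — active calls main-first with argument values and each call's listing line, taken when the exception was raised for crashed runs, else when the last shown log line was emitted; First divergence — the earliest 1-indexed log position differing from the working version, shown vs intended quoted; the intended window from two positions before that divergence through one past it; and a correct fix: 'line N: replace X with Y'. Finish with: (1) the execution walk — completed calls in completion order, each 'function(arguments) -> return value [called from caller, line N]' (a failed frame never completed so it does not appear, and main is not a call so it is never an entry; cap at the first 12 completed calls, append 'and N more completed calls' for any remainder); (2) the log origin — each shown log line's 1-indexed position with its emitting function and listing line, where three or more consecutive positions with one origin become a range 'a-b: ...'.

Answer: the defect is in gauge_drift at line 35.
Core observation: The faulty run's log stops after 17 lines; the working version's next line would be 'checkpoint: 0'.
Crash: gauge_drift, line 35, AssertionError.
Call chain: main -> gauge_drift([11, 9, 8, 6, 7], 7) (called at line 62).
First divergence: position 18; the shown log stops at 17 lines while the working version next logs 'checkpoint: 0'.
Intended log window:
  16: leaving settle_round with 3
  17: combined inputs 2 / 3
  18: checkpoint: 0
  19: bind_quota: 5 entries, threshold 7
Execution walk:
  scan_readings([11, 9, 8, 6, 7]) -> 2  [called from gauge_drift, line 32]
  settle_round([11, 9, 8, 6, 7], 7) -> 3  [called from gauge_drift, line 33]
Log origin:
  1 — main, line 61
  2 — gauge_drift, line 31
  3 — scan_readings, line 2
  4-8 — scan_readings, line 7
  9 — scan_readings, line 8
  10 — settle_round, line 12
  11-15 — settle_round, line 17
  16 — settle_round, line 18
  17 — gauge_drift, line 34
A correct fix: line 35: replace `<=` with `>`.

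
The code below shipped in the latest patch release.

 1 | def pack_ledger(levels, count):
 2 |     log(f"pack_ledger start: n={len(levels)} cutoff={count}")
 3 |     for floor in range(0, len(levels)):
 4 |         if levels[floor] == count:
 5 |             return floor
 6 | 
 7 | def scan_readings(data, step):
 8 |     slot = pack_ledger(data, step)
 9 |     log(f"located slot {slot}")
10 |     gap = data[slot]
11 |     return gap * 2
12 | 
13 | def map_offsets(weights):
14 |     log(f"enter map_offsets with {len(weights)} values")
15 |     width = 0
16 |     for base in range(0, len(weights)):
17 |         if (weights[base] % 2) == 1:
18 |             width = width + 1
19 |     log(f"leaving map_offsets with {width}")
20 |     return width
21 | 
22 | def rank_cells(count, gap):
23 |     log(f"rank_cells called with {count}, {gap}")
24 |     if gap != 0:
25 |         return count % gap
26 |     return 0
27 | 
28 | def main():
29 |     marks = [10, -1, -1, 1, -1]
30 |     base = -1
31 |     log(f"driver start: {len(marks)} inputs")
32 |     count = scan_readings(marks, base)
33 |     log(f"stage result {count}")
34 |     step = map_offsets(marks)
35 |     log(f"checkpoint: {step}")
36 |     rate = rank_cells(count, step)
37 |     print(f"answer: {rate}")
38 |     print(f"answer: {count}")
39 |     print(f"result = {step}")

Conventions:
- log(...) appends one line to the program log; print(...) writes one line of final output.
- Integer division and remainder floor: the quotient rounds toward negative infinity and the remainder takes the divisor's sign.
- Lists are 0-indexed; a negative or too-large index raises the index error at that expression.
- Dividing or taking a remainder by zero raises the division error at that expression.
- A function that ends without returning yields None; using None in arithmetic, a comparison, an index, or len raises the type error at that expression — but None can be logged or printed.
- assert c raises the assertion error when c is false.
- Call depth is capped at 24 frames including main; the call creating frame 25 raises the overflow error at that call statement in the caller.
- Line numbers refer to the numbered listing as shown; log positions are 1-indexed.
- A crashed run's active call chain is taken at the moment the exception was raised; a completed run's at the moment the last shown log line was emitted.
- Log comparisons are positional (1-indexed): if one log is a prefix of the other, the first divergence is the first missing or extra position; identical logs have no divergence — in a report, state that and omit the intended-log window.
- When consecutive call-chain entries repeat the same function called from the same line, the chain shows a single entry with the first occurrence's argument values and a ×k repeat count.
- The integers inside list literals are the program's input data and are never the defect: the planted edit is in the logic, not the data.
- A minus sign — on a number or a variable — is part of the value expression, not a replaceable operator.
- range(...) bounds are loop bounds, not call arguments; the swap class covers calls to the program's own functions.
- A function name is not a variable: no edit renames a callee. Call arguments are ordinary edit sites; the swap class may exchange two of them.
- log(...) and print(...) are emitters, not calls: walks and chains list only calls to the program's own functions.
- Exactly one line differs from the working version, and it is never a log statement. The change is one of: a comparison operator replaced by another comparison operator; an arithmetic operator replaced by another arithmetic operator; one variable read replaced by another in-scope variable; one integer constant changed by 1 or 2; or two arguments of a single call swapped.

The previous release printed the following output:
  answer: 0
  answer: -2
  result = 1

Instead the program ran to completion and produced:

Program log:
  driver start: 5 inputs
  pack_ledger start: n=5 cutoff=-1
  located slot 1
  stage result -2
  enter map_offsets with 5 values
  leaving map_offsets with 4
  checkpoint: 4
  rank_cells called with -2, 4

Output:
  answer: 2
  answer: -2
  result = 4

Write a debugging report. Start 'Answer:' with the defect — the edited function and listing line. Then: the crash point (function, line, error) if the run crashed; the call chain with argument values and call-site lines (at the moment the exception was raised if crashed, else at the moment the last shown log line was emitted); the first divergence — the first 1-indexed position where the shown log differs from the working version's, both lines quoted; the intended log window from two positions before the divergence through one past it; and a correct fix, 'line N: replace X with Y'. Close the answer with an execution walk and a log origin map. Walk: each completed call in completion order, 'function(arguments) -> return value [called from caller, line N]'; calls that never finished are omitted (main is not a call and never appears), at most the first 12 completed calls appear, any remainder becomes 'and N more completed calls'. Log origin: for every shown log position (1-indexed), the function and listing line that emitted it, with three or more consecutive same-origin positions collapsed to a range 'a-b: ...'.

Answer: the defect is in map_offsets at line 17.
The tell: Position 6 is the first bad log line: 'leaving map_offsets with 4' should read 'leaving map_offsets with 1'.
Call chain: main -> rank_cells(-2, 4) (called at line 36).
First divergence: position 6 — the shown line 'leaving map_offsets with 4' should read 'leaving map_offsets with 1'.
Intended log window:
  4: stage result -2
  5: enter map_offsets with 5 values
  6: leaving map_offsets with 1
  7: checkpoint: 1
Execution walk:
  pack_ledger([10, -1, -1, 1, -1], -1) -> 1  [called from scan_readings, line 8]
  scan_readings([10, -1, -1, 1, -1], -1) -> -2  [called from main, line 32]
  map_offsets([10, -1, -1, 1, -1]) -> 4  [called from main, line 34]
  rank_cells(-2, 4) -> 2  [called from main, line 36]
Origin of each log line:
  1: from main, line 31
  2: from pack_ledger, line 2
  3: from scan_readings, line 9
  4: from main, line 33
  5: from map_offsets, line 14
  6: from map_offsets, line 19
  7: from main, line 35
  8: from rank_cells, line 23
A correct fix: line 17: replace `1` with `0`.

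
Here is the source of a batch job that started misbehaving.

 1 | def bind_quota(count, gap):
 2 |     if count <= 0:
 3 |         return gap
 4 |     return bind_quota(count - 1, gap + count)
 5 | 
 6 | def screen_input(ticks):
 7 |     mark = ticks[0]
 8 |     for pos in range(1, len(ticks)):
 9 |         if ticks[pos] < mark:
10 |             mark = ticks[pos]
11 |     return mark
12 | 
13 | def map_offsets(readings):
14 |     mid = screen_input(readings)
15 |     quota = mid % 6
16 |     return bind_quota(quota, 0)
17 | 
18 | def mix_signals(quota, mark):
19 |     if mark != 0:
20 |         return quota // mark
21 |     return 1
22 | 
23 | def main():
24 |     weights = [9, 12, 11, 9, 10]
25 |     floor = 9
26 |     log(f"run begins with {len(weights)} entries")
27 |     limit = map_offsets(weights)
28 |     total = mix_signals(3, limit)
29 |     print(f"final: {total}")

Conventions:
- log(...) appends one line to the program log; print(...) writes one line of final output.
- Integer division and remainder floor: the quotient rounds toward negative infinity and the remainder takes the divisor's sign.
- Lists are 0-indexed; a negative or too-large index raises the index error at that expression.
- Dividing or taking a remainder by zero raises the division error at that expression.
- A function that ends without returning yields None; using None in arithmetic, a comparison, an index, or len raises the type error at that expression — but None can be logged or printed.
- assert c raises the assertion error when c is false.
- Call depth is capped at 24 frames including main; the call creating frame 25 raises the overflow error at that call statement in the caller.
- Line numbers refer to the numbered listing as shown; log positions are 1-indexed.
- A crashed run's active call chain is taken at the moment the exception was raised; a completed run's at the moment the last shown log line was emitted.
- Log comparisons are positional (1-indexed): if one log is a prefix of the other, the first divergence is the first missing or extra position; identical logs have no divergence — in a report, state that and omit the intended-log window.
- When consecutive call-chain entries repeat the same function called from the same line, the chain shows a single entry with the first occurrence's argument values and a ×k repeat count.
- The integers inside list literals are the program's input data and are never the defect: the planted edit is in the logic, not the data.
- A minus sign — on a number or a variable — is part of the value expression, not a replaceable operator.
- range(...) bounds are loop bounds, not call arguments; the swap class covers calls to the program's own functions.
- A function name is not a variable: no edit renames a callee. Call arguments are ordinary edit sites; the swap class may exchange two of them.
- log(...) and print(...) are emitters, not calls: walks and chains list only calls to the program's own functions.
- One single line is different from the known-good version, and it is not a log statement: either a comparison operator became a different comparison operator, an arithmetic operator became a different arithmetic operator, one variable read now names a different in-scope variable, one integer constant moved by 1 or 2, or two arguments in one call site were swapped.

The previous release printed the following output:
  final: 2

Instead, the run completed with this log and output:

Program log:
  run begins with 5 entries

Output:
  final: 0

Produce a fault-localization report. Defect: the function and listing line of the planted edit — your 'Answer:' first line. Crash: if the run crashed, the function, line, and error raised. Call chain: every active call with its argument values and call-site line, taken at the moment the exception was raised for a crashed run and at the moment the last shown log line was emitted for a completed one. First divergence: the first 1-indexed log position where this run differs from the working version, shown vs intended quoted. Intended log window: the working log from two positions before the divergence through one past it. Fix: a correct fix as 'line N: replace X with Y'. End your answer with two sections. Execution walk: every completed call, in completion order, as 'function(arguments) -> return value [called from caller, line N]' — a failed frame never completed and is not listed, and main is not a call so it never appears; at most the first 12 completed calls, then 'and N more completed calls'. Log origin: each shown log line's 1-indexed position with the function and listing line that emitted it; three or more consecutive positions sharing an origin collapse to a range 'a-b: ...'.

Answer: the defect is in main at line 28.
Key observation: Nothing in the log betrays the bug — only the output does.
Call chain: main.
First divergence: none; the two logs match at every position.
Execution walk:
  screen_input([9, 12, 11, 9, 10]) -> 9  [called from map_offsets, line 14]
  bind_quota(0, 6) -> 6  [called from bind_quota, line 4]
  bind_quota(1, 5) -> 6  [called from bind_quota, line 4]
  bind_quota(2, 3) -> 6  [called from bind_quota, line 4]
  bind_quota(3, 0) -> 6  [called from map_offsets, line 16]
  map_offsets([9, 12, 11, 9, 10]) -> 6  [called from main, line 27]
  mix_signals(3, 6) -> 0  [called from main, line 28]
Log origin:
  1 — main, line 26
A correct fix: line 28: replace `mix_signals(3, limit)` with `mix_signals(limit, 3)`.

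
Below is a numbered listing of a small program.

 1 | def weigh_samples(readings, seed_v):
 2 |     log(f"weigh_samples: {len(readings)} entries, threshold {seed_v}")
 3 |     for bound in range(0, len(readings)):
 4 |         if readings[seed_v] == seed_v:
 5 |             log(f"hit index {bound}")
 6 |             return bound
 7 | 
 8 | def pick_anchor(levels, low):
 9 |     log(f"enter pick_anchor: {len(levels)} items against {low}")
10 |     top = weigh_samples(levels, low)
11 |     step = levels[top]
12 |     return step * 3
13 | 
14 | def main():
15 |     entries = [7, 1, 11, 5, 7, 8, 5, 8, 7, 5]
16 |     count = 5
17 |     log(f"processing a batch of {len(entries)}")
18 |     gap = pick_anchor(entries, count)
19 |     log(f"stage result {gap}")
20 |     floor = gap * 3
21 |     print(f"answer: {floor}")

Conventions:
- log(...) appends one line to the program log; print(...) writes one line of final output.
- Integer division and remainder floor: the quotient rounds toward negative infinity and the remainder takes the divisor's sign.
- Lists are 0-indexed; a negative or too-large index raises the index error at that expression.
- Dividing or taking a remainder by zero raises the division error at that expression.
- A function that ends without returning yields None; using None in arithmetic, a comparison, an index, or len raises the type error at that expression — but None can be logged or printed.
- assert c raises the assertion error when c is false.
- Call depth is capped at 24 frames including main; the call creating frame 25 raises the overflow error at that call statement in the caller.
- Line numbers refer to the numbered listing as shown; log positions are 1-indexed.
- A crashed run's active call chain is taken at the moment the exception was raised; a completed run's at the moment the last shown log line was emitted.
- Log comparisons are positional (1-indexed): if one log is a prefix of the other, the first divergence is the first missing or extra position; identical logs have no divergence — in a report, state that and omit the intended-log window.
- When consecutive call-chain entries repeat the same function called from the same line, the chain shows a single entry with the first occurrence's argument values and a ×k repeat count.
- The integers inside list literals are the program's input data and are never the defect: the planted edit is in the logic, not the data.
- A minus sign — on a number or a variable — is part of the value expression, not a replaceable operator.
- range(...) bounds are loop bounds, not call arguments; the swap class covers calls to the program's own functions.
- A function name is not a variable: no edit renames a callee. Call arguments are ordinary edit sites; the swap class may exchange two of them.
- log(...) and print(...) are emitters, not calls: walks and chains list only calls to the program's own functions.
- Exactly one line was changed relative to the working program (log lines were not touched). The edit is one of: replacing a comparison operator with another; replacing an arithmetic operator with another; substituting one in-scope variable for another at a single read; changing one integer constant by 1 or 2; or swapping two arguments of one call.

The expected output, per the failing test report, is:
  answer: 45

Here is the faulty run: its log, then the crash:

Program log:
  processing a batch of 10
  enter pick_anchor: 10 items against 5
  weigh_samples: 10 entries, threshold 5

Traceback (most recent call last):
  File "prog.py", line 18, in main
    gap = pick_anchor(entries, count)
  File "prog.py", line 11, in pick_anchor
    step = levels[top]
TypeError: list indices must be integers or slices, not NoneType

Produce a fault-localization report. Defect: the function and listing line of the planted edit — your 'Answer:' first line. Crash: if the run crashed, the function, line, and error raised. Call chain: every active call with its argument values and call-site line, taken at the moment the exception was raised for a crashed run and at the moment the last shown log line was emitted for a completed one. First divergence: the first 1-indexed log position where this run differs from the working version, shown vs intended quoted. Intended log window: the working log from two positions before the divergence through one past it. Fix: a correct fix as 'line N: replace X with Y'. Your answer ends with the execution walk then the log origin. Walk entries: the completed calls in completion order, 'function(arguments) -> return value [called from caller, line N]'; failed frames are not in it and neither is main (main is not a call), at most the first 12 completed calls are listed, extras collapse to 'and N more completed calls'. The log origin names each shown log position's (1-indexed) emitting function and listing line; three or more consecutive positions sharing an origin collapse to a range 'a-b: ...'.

Answer: the defect is in weigh_samples at line 4.
Key fact: A complete run would log 'hit index 3' next, but this one stopped at 3 lines.
Crash: pick_anchor, line 11, TypeError.
Call chain: main -> pick_anchor([7, 1, 11, 5, 7, 8, 5, 8, 7, 5], 5) (called at line 18).
First divergence: position 4 (shown log ended at 3 lines; the working version continues: 'hit index 3').
Intended log window:
  2: enter pick_anchor: 10 items against 5
  3: weigh_samples: 10 entries, threshold 5
  4: hit index 3
  5: stage result 15
Execution walk:
  weigh_samples([7, 1, 11, 5, 7, 8, 5, 8, 7, 5], 5) -> None  [called from pick_anchor, line 10]
Log origin:
  1: logged in main at line 17
  2: logged in pick_anchor at line 9
  3: logged in weigh_samples at line 2
A correct fix: line 4: replace `readings[seed_v]` with `readings[bound]`.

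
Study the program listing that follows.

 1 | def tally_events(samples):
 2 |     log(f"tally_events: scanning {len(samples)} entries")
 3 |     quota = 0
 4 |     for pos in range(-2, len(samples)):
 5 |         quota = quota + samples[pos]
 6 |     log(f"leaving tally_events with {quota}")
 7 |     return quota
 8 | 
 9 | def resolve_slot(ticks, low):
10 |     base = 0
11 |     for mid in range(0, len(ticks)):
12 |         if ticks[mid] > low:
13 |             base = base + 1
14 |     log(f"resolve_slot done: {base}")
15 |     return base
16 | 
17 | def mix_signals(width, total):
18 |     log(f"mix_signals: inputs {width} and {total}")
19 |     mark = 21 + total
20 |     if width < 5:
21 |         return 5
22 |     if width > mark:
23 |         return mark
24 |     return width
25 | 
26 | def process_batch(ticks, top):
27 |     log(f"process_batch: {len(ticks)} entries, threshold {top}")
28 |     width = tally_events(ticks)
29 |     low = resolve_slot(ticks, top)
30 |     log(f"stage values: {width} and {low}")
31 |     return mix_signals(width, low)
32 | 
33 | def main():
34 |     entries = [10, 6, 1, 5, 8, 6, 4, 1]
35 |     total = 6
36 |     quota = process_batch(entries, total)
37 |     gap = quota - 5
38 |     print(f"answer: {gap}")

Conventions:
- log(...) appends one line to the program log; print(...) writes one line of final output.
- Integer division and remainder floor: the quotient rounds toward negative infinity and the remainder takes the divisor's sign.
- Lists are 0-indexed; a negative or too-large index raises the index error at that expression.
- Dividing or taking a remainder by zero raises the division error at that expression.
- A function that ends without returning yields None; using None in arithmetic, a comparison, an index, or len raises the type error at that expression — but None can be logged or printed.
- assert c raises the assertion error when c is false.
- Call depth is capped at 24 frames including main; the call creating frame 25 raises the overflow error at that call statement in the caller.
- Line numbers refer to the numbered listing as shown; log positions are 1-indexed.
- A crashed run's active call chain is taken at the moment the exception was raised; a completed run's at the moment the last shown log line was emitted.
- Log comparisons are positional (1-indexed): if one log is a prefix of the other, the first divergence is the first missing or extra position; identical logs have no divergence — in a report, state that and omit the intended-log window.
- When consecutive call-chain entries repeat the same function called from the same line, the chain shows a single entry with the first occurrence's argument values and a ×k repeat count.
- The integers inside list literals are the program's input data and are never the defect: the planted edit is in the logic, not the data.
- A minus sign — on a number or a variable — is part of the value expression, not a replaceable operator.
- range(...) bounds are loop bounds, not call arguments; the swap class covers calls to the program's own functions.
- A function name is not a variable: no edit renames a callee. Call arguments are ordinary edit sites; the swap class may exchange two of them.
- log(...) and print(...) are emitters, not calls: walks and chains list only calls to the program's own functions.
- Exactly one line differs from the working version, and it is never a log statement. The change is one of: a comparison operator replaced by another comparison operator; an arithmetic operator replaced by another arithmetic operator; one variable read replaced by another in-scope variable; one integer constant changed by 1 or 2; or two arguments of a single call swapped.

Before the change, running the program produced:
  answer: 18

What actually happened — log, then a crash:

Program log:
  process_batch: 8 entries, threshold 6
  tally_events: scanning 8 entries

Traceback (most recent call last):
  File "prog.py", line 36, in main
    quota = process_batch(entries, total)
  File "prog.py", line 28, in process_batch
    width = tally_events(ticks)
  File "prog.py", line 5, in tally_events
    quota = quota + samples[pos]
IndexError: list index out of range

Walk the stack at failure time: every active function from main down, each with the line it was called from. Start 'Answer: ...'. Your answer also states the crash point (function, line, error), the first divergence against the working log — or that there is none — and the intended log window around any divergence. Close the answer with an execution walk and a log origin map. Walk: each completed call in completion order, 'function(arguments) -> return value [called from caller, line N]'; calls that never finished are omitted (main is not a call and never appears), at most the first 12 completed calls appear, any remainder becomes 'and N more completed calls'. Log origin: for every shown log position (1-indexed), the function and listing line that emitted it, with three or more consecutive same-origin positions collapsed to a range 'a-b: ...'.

Answer: main -> process_batch (called at line 36) -> tally_events (called at line 28).
Core observation: A complete run would log 'leaving tally_events with 41' next, but this one stopped at 2 lines.
Crash: tally_events, line 5, IndexError.
First divergence: position 3 — after 2 matching lines the faulty run goes silent; intended next line 'leaving tally_events with 41'.
Intended log window:
  1: process_batch: 8 entries, threshold 6
  2: tally_events: scanning 8 entries
  3: leaving tally_events with 41
  4: resolve_slot done: 2
Execution walk:
  (no call completed)
Origin of each log line:
  1 — process_batch, line 27
  2 — tally_events, line 2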